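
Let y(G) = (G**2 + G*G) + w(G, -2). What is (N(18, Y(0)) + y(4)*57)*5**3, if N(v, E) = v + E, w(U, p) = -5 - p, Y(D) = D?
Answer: 208875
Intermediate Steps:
y(G) = -3 + 2*G**2 (y(G) = (G**2 + G*G) + (-5 - 1*(-2)) = (G**2 + G**2) + (-5 + 2) = 2*G**2 - 3 = -3 + 2*G**2)
N(v, E) = E + v
(N(18, Y(0)) + y(4)*57)*5**3 = ((0 + 18) + (-3 + 2*4**2)*57)*5**3 = (18 + (-3 + 2*16)*57)*125 = (18 + (-3 + 32)*57)*125 = (18 + 29*57)*125 = (18 + 1653)*125 = 1671*125 = 208875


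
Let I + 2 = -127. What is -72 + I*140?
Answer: -18132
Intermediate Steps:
I = -129 (I = -2 - 127 = -129)
-72 + I*140 = -72 - 129*140 = -72 - 18060 = -18132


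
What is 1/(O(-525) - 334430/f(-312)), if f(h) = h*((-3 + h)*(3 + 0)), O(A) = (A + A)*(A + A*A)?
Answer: -29484/8516600853443 ≈ -3.4619e-9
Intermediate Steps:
O(A) = 2*A*(A + A²) (O(A) = (2*A)*(A + A²) = 2*A*(A + A²))
f(h) = h*(-9 + 3*h) (f(h) = h*((-3 + h)*3) = h*(-9 + 3*h))
1/(O(-525) - 334430/f(-312)) = 1/(2*(-525)²*(1 - 525) - 334430*(-1/(936*(-3 - 312)))) = 1/(2*275625*(-524) - 334430/(3*(-312)*(-315))) = 1/(-288855000 - 334430/294840) = 1/(-288855000 - 334430*1/294840) = 1/(-288855000 - 33443/29484) = 1/(-8516600853443/29484) = -29484/8516600853443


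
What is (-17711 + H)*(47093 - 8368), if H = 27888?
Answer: 394104325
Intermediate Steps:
(-17711 + H)*(47093 - 8368) = (-17711 + 27888)*(47093 - 8368) = 10177*38725 = 394104325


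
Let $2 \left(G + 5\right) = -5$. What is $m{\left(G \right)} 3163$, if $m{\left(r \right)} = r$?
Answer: $- \frac{47445}{2} \approx -23723.0$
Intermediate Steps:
$G = - \frac{15}{2}$ ($G = -5 + \frac{1}{2} \left(-5\right) = -5 - \frac{5}{2} = - \frac{15}{2} \approx -7.5$)
$m{\left(G \right)} 3163 = \left(- \frac{15}{2}\right) 3163 = - \frac{47445}{2}$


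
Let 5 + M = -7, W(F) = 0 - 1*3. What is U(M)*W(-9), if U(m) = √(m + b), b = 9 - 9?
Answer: -6*I*√3 ≈ -10.392*I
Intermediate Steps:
W(F) = -3 (W(F) = 0 - 3 = -3)
M = -12 (M = -5 - 7 = -12)
b = 0
U(m) = √m (U(m) = √(m + 0) = √m)
U(M)*W(-9) = √(-12)*(-3) = (2*I*√3)*(-3) = -6*I*√3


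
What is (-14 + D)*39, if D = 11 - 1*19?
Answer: -858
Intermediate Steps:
D = -8 (D = 11 - 19 = -8)
(-14 + D)*39 = (-14 - 8)*39 = -22*39 = -858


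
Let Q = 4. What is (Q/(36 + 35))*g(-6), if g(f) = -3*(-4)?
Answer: 48/71 ≈ 0.67606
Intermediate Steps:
g(f) = 12
(Q/(36 + 35))*g(-6) = (4/(36 + 35))*12 = (4/71)*12 = 48/71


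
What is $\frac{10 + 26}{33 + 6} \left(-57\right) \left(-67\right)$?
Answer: $\frac{45828}{13} \approx 3525.2$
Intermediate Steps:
$\frac{10 + 26}{33 + 6} \left(-57\right) \left(-67\right) = \frac{36}{39} \left(-57\right) \left(-67\right) = 36 \cdot \frac{1}{39} \left(-57\right) \left(-67\right) = \frac{12}{13} \left(-57\right) \left(-67\right) = \left(- \frac{684}{13}\right) \left(-67\right) = \frac{45828}{13}$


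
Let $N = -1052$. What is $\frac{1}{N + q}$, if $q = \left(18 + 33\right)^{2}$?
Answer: $\frac{1}{1549} \approx 0.00064558$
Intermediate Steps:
$q = 2601$ ($q = 51^{2} = 2601$)
$\frac{1}{N + q} = \frac{1}{-1052 + 2601} = \frac{1}{1549}$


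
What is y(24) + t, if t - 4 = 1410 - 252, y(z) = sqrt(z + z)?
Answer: 1162 + 4*sqrt(3) ≈ 1168.9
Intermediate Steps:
y(z) = sqrt(2)*sqrt(z) (y(z) = sqrt(2*z) = sqrt(2)*sqrt(z))
t = 1162 (t = 4 + (1410 - 252) = 4 + 1158 = 1162)
y(24) + t = sqrt(2)*sqrt(24) + 1162 = sqrt(2)*(2*sqrt(6)) + 1162 = 4*sqrt(3) + 1162 = 1162 + 4*sqrt(3)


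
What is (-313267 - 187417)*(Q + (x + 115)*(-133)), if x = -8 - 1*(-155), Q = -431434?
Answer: 233458935520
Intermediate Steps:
x = 147 (x = -8 + 155 = 147)
(-313267 - 187417)*(Q + (x + 115)*(-133)) = (-313267 - 187417)*(-431434 + (147 + 115)*(-133)) = -500684*(-431434 + 262*(-133)) = -500684*(-431434 - 34846) = -500684*(-466280) = 233458935520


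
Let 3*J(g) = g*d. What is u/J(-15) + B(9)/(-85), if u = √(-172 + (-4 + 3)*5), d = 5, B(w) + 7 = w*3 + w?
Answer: -29/85 - I*√177/25 ≈ -0.34118 - 0.53217*I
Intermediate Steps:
B(w) = -7 + 4*w (B(w) = -7 + (w*3 + w) = -7 + (3*w + w) = -7 + 4*w)
u = I*√177 (u = √(-172 - 1*5) = √(-172 - 5) = √(-177) = I*√177 ≈ 13.304*I)
J(g) = 5*g/3 (J(g) = (g*5)/3 = (5*g)/3 = 5*g/3)
u/J(-15) + B(9)/(-85) = (I*√177)/(((5/3)*(-15))) + (-7 + 4*9)/(-85) = (I*√177)/(-25) + (-7 + 36)*(-1/85) = (I*√177)*(-1/25) + 29*(-1/85) = -I*√177/25 - 29/85 = -29/85 - I*√177/25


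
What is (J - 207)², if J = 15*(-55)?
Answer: 1065024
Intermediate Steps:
J = -825
(J - 207)² = (-825 - 207)² = (-1032)² = 1065024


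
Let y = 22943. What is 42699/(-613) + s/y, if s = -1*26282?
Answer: -995754023/14064059 ≈ -70.801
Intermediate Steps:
s = -26282
42699/(-613) + s/y = 42699/(-613) - 26282/22943 = 42699*(-1/613) - 26282*1/22943 = -42699/613 - 26282/22943 = -995754023/14064059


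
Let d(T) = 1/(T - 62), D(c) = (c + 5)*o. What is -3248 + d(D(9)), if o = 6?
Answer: -71455/22 ≈ -3248.0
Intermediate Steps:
D(c) = 30 + 6*c (D(c) = (c + 5)*6 = (5 + c)*6 = 30 + 6*c)
d(T) = 1/(-62 + T)
-3248 + d(D(9)) = -3248 + 1/(-62 + (30 + 6*9)) = -3248 + 1/(-62 + (30 + 54)) = -3248 + 1/(-62 + 84) = -3248 + 1/22 = -71455/22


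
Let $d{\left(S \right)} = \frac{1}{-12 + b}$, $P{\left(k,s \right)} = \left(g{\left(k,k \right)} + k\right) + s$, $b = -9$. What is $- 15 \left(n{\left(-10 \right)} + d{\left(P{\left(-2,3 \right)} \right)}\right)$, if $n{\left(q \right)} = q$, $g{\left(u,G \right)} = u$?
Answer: $\frac{1055}{7} \approx 150.71$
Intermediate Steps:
$P{\left(k,s \right)} = s + 2 k$ ($P{\left(k,s \right)} = \left(k + k\right) + s = 2 k + s = s + 2 k$)
$d{\left(S \right)} = - \frac{1}{21}$ ($d{\left(S \right)} = \frac{1}{-12 - 9} = \frac{1}{-21} = - \frac{1}{21}$)
$- 15 \left(n{\left(-10 \right)} + d{\left(P{\left(-2,3 \right)} \right)}\right) = - 15 \left(-10 - \frac{1}{21}\right) = \left(-15\right) \left(- \frac{211}{21}\right) = \frac{1055}{7}$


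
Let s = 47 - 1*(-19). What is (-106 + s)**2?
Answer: 1600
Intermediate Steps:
s = 66 (s = 47 + 19 = 66)
(-106 + s)**2 = (-106 + 66)**2 = (-40)**2 = 1600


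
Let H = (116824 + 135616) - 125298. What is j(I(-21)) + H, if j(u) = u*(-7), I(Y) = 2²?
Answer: 127114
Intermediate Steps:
I(Y) = 4
j(u) = -7*u
H = 127142 (H = 252440 - 125298 = 127142)
j(I(-21)) + H = -7*4 + 127142 = -28 + 127142 = 127114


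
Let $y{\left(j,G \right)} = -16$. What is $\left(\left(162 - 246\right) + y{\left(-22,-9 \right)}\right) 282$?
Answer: $-28200$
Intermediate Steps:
$\left(\left(162 - 246\right) + y{\left(-22,-9 \right)}\right) 282 = \left(\left(162 - 246\right) - 16\right) 282 = \left(-84 - 16\right) 282 = \left(-100\right) 282 = -28200$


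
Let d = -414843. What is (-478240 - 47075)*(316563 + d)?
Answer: 51627958200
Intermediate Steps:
(-478240 - 47075)*(316563 + d) = (-478240 - 47075)*(316563 - 414843) = -525315*(-98280) = 51627958200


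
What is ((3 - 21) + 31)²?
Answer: 169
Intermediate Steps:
((3 - 21) + 31)² = (-18 + 31)² = 13² = 169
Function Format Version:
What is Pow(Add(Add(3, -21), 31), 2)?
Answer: 169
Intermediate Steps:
Pow(Add(Add(3, -21), 31), 2) = Pow(Add(-18, 31), 2) = Pow(13, 2) = 169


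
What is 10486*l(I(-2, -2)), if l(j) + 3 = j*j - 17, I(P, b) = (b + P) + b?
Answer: 167776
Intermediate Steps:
I(P, b) = P + 2*b (I(P, b) = (P + b) + b = P + 2*b)
l(j) = -20 + j² (l(j) = -3 + (j*j - 17) = -3 + (j² - 17) = -3 + (-17 + j²) = -20 + j²)
10486*l(I(-2, -2)) = 10486*(-20 + (-2 + 2*(-2))²) = 10486*(-20 + (-2 - 4)²) = 10486*(-20 + (-6)²) = 10486*(-20 + 36) = 10486*16 = 167776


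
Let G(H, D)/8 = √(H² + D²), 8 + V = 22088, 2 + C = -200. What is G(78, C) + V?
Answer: 22080 + 16*√11722 ≈ 23812.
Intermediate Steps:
C = -202 (C = -2 - 200 = -202)
V = 22080 (V = -8 + 22088 = 22080)
G(H, D) = 8*√(D² + H²) (G(H, D) = 8*√(H² + D²) = 8*√(D² + H²))
G(78, C) + V = 8*√((-202)² + 78²) + 22080 = 8*√(40804 + 6084) + 22080 = 8*√46888 + 22080 = 8*(2*√11722) + 22080 = 16*√11722 + 22080 = 22080 + 16*√11722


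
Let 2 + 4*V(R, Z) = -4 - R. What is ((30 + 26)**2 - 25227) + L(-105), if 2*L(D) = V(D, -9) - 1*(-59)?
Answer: -176393/8 ≈ -22049.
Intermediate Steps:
V(R, Z) = -3/2 - R/4 (V(R, Z) = -1/2 + (-4 - R)/4 = -1/2 + (-1 - R/4) = -3/2 - R/4)
L(D) = 115/4 - D/8 (L(D) = ((-3/2 - D/4) - 1*(-59))/2 = ((-3/2 - D/4) + 59)/2 = (115/2 - D/4)/2 = 115/4 - D/8)
((30 + 26)**2 - 25227) + L(-105) = ((30 + 26)**2 - 25227) + (115/4 - 1/8*(-105)) = (56**2 - 25227) + (115/4 + 105/8) = (3136 - 25227) + 335/8 = -22091 + 335/8 = -176393/8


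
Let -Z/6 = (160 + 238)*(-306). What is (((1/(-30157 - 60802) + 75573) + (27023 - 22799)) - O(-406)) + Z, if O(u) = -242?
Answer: 73746555552/90959 ≈ 8.1077e+5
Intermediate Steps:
Z = 730728 (Z = -6*(160 + 238)*(-306) = -2388*(-306) = -6*(-121788) = 730728)
(((1/(-30157 - 60802) + 75573) + (27023 - 22799)) - O(-406)) + Z = (((1/(-30157 - 60802) + 75573) + (27023 - 22799)) - 1*(-242)) + 730728 = (((1/(-90959) + 75573) + 4224) + 242) + 730728 = (((-1/90959 + 75573) + 4224) + 242) + 730728 = ((6874044506/90959 + 4224) + 242) + 730728 = (7258255322/90959 + 242) + 730728 = 7280267400/90959 + 730728 = 73746555552/90959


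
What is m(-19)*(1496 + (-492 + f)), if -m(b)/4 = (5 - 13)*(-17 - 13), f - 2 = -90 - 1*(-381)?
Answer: -1245120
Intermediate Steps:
f = 293 (f = 2 + (-90 - 1*(-381)) = 2 + (-90 + 381) = 2 + 291 = 293)
m(b) = -960 (m(b) = -4*(5 - 13)*(-17 - 13) = -(-32)*(-30) = -4*240 = -960)
m(-19)*(1496 + (-492 + f)) = -960*(1496 + (-492 + 293)) = -960*(1496 - 199) = -960*1297 = -1245120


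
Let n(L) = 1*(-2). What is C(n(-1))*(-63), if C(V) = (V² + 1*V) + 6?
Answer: -504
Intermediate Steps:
n(L) = -2
C(V) = 6 + V + V² (C(V) = (V² + V) + 6 = (V + V²) + 6 = 6 + V + V²)
C(n(-1))*(-63) = (6 - 2 + (-2)²)*(-63) = (6 - 2 + 4)*(-63) = 8*(-63) = -504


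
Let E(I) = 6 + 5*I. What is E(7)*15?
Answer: 615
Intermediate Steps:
E(7)*15 = (6 + 5*7)*15 = (6 + 35)*15 = 41*15 = 615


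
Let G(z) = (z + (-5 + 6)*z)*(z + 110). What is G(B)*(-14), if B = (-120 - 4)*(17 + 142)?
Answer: -10823453088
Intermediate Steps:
B = -19716 (B = -124*159 = -19716)
G(z) = 2*z*(110 + z) (G(z) = (z + 1*z)*(110 + z) = (z + z)*(110 + z) = (2*z)*(110 + z) = 2*z*(110 + z))
G(B)*(-14) = (2*(-19716)*(110 - 19716))*(-14) = (2*(-19716)*(-19606))*(-14) = 773103792*(-14) = -10823453088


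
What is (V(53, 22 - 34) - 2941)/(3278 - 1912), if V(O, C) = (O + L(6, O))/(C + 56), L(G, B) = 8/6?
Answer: -388049/180312 ≈ -2.1521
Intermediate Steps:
L(G, B) = 4/3 (L(G, B) = 8*(⅙) = 4/3)
V(O, C) = (4/3 + O)/(56 + C) (V(O, C) = (O + 4/3)/(C + 56) = (4/3 + O)/(56 + C))
(V(53, 22 - 34) - 2941)/(3278 - 1912) = ((4/3 + 53)/(56 + (22 - 34)) - 2941)/(3278 - 1912) = ((163/3)/(56 - 12) - 2941)/1366 = ((163/3)/44 - 2941)*(1/1366) = ((1/44)*(163/3) - 2941)*(1/1366) = (163/132 - 2941)*(1/1366) = -388049/132*1/1366 = -388049/180312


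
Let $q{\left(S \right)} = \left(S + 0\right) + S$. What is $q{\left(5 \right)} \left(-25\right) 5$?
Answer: $-1250$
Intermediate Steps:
$q{\left(S \right)} = 2 S$ ($q{\left(S \right)} = S + S = 2 S$)
$q{\left(5 \right)} \left(-25\right) 5 = 2 \cdot 5 \left(-25\right) 5 = 10 \left(-25\right) 5 = \left(-250\right) 5 = -1250$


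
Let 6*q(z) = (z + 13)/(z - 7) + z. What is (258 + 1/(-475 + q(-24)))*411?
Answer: 9446106708/89083 ≈ 1.0604e+5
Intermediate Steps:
q(z) = z/6 + (13 + z)/(6*(-7 + z)) (q(z) = ((z + 13)/(z - 7) + z)/6 = ((13 + z)/(-7 + z) + z)/6 = (z + (13 + z)/(-7 + z))/6 = z/6 + (13 + z)/(6*(-7 + z)))
(258 + 1/(-475 + q(-24)))*411 = (258 + 1/(-475 + (13 + (-24)**2 - 6*(-24))/(6*(-7 - 24))))*411 = (258 + 1/(-475 + (1/6)*(13 + 576 + 144)/(-31)))*411 = (258 + 1/(-475 + (1/6)*(-1/31)*733))*411 = (258 + 1/(-475 - 733/186))*411 = (258 + 1/(-89083/186))*411 = (258 - 186/89083)*411 = (22983228/89083)*411 = 9446106708/89083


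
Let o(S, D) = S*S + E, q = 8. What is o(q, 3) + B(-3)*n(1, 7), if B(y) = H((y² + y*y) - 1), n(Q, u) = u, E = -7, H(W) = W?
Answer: 176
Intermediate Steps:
o(S, D) = -7 + S² (o(S, D) = S*S - 7 = S² - 7 = -7 + S²)
B(y) = -1 + 2*y² (B(y) = (y² + y*y) - 1 = (y² + y²) - 1 = 2*y² - 1 = -1 + 2*y²)
o(q, 3) + B(-3)*n(1, 7) = (-7 + 8²) + (-1 + 2*(-3)²)*7 = (-7 + 64) + (-1 + 2*9)*7 = 57 + (-1 + 18)*7 = 57 + 17*7 = 57 + 119 = 176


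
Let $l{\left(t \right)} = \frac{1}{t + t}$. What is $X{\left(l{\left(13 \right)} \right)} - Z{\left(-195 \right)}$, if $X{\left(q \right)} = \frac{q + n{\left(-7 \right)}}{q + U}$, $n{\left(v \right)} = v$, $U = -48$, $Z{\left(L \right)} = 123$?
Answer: $- \frac{153200}{1247} \approx -122.85$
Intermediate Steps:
$l{\left(t \right)} = \frac{1}{2 t}$
$X{\left(q \right)} = \frac{-7 + q}{-48 + q}$ ($X{\left(q \right)} = \frac{q - 7}{q - 48} = \frac{-7 + q}{-48 + q}$)
$X{\left(l{\left(13 \right)} \right)} - Z{\left(-195 \right)} = \frac{-7 + \frac{1}{2 \cdot 13}}{-48 + \frac{1}{2 \cdot 13}} - 123 = \frac{-7 + \frac{1}{2} \cdot \frac{1}{13}}{-48 + \frac{1}{2} \cdot \frac{1}{13}} - 123 = \frac{-7 + \frac{1}{26}}{-48 + \frac{1}{26}} - 123 = \frac{1}{- \frac{1247}{26}} \left(- \frac{181}{26}\right) - 123 = \left(- \frac{26}{1247}\right) \left(- \frac{181}{26}\right) - 123 = \frac{181}{1247} - 123 = - \frac{153200}{1247}$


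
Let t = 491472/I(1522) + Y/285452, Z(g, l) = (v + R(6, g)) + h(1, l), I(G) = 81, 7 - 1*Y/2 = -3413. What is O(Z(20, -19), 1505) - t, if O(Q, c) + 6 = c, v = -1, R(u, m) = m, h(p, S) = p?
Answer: -2934247861/642267 ≈ -4568.6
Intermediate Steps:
Y = 6840 (Y = 14 - 2*(-3413) = 14 + 6826 = 6840)
Z(g, l) = g (Z(g, l) = (-1 + g) + 1 = g)
t = 3897006094/642267 (t = 491472/81 + 6840/285452 = 491472*(1/81) + 6840*(1/285452) = 54608/9 + 1710/71363 = 3897006094/642267 ≈ 6067.6)
O(Q, c) = -6 + c
O(Z(20, -19), 1505) - t = (-6 + 1505) - 1*3897006094/642267 = 1499 - 3897006094/642267 = -2934247861/642267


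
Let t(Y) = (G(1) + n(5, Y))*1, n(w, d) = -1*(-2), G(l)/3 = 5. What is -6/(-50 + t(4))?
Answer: 2/11 ≈ 0.18182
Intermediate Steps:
G(l) = 15 (G(l) = 3*5 = 15)
n(w, d) = 2
t(Y) = 17 (t(Y) = (15 + 2)*1 = 17*1 = 17)
-6/(-50 + t(4)) = -6/(-50 + 17) = -6/(-33) = -6*(-1/33) = 2/11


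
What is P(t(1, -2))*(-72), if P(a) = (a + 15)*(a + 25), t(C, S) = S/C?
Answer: -21528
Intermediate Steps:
P(a) = (15 + a)*(25 + a)
P(t(1, -2))*(-72) = (375 + (-2/1)² + 40*(-2/1))*(-72) = (375 + (-2*1)² + 40*(-2*1))*(-72) = (375 + (-2)² + 40*(-2))*(-72) = (375 + 4 - 80)*(-72) = 299*(-72) = -21528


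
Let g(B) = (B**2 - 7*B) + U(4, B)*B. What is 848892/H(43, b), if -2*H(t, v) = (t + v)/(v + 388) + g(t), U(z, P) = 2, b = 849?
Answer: -350026468/337025 ≈ -1038.6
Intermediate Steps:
g(B) = B**2 - 5*B (g(B) = (B**2 - 7*B) + 2*B = B**2 - 5*B)
H(t, v) = -t*(-5 + t)/2 - (t + v)/(2*(388 + v)) (H(t, v) = -((t + v)/(v + 388) + t*(-5 + t))/2 = -((t + v)/(388 + v) + t*(-5 + t))/2 = -(t*(-5 + t) + (t + v)/(388 + v))/2 = -t*(-5 + t)/2 - (t + v)/(2*(388 + v)))
848892/H(43, b) = 848892/(((-1*43 - 1*849 - 388*43*(-5 + 43) - 1*43*849*(-5 + 43))/(2*(388 + 849)))) = 848892/(((1/2)*(-43 - 849 - 388*43*38 - 1*43*849*38)/1237)) = 848892/(((1/2)*(1/1237)*(-43 - 849 - 633992 - 1387266))) = 848892/(((1/2)*(1/1237)*(-2022150))) = 848892/(-1011075/1237) = 848892*(-1237/1011075) = -350026468/337025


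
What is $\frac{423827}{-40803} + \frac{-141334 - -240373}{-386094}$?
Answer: $- \frac{55892716685}{5251264494} \approx -10.644$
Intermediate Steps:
$\frac{423827}{-40803} + \frac{-141334 - -240373}{-386094} = 423827 \left(- \frac{1}{40803}\right) + \left(-141334 + 240373\right) \left(- \frac{1}{386094}\right) = - \frac{423827}{40803} + 99039 \left(- \frac{1}{386094}\right) = - \frac{423827}{40803} - \frac{33013}{128698} = - \frac{55892716685}{5251264494}$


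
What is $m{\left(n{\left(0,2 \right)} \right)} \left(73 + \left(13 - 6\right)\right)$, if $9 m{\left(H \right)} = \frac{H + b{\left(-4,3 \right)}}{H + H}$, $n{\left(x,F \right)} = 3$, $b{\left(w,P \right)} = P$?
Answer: $\frac{80}{9} \approx 8.8889$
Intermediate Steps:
$m{\left(H \right)} = \frac{3 + H}{18 H}$ ($m{\left(H \right)} = \frac{\left(H + 3\right) \frac{1}{H + H}}{9} = \frac{\left(3 + H\right) \frac{1}{2 H}}{9} = \frac{\frac{1}{2} \frac{1}{H} \left(3 + H\right)}{9} = \frac{3 + H}{18 H}$)
$m{\left(n{\left(0,2 \right)} \right)} \left(73 + \left(13 - 6\right)\right) = \frac{3 + 3}{18 \cdot 3} \left(73 + \left(13 - 6\right)\right) = \frac{1}{18} \cdot \frac{1}{3} \cdot 6 \left(73 + 7\right) = \frac{1}{9} \cdot 80 = \frac{80}{9}$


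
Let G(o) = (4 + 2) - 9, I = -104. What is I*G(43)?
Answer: 312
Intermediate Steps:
G(o) = -3 (G(o) = 6 - 9 = -3)
I*G(43) = -104*(-3) = 312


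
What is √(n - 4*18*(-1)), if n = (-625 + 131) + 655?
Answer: √233 ≈ 15.264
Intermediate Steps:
n = 161 (n = -494 + 655 = 161)
√(n - 4*18*(-1)) = √(161 - 4*18*(-1)) = √(161 - 72*(-1)) = √(161 + 72) = √233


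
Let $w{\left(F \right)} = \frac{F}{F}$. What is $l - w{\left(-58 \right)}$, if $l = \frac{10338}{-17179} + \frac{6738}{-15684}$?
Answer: $- \frac{91221455}{44905906} \approx -2.0314$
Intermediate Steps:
$w{\left(F \right)} = 1$
$l = - \frac{46315549}{44905906}$ ($l = 10338 \left(- \frac{1}{17179}\right) + 6738 \left(- \frac{1}{15684}\right) = - \frac{10338}{17179} - \frac{1123}{2614} = - \frac{46315549}{44905906} \approx -1.0314$)
$l - w{\left(-58 \right)} = - \frac{46315549}{44905906} - 1 = - \frac{91221455}{44905906}$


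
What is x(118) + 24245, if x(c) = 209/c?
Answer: 2861119/118 ≈ 24247.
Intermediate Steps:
x(118) + 24245 = 209/118 + 24245 = 2861119/118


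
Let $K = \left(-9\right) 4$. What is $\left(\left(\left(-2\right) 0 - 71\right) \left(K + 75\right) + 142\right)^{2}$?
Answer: $6901129$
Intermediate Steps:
$K = -36$
$\left(\left(\left(-2\right) 0 - 71\right) \left(K + 75\right) + 142\right)^{2} = \left(\left(\left(-2\right) 0 - 71\right) \left(-36 + 75\right) + 142\right)^{2} = \left(\left(0 - 71\right) 39 + 142\right)^{2} = \left(\left(-71\right) 39 + 142\right)^{2} = \left(-2769 + 142\right)^{2} = \left(-2627\right)^{2} = 6901129$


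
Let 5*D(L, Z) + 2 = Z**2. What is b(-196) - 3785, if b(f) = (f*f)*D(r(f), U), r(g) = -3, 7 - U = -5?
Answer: 5436147/5 ≈ 1.0872e+6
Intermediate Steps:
U = 12 (U = 7 - 1*(-5) = 7 + 5 = 12)
D(L, Z) = -2/5 + Z**2/5
b(f) = 142*f**2/5 (b(f) = (f*f)*(-2/5 + (1/5)*12**2) = f**2*(-2/5 + (1/5)*144) = f**2*(-2/5 + 144/5) = f**2*(142/5) = 142*f**2/5)
b(-196) - 3785 = (142/5)*(-196)**2 - 3785 = (142/5)*38416 - 3785 = 5455072/5 - 3785 = 5436147/5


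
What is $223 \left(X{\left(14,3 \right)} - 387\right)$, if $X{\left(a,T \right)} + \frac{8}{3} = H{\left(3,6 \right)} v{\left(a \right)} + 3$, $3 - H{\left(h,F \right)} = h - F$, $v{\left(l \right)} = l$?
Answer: $- \frac{202484}{3} \approx -67495.0$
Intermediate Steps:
$H{\left(h,F \right)} = 3 + F - h$ ($H{\left(h,F \right)} = 3 - \left(h - F\right) = 3 + \left(F - h\right) = 3 + F - h$)
$X{\left(a,T \right)} = \frac{1}{3} + 6 a$ ($X{\left(a,T \right)} = - \frac{8}{3} + \left(\left(3 + 6 - 3\right) a + 3\right) = - \frac{8}{3} + \left(6 a + 3\right) = - \frac{8}{3} + \left(3 + 6 a\right) = \frac{1}{3} + 6 a$)
$223 \left(X{\left(14,3 \right)} - 387\right) = 223 \left(\left(\frac{1}{3} + 6 \cdot 14\right) - 387\right) = 223 \left(\left(\frac{1}{3} + 84\right) - 387\right) = 223 \left(\frac{253}{3} - 387\right) = 223 \left(- \frac{908}{3}\right) = - \frac{202484}{3}$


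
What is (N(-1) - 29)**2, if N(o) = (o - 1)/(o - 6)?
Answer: 40401/49 ≈ 824.51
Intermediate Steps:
N(o) = (-1 + o)/(-6 + o)
(N(-1) - 29)**2 = ((-1 - 1)/(-6 - 1) - 29)**2 = (-2/(-7) - 29)**2 = (-1/7*(-2) - 29)**2 = (2/7 - 29)**2 = (-201/7)**2 = 40401/49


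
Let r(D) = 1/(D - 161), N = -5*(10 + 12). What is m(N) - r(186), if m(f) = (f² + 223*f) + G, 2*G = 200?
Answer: -308251/25 ≈ -12330.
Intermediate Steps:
G = 100 (G = (½)*200 = 100)
N = -110 (N = -5*22 = -110)
m(f) = 100 + f² + 223*f (m(f) = (f² + 223*f) + 100 = 100 + f² + 223*f)
r(D) = 1/(-161 + D)
m(N) - r(186) = (100 + (-110)² + 223*(-110)) - 1/(-161 + 186) = (100 + 12100 - 24530) - 1/25 = -12330 - 1*1/25 = -12330 - 1/25 = -308251/25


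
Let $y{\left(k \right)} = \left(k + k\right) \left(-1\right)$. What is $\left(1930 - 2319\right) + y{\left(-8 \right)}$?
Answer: $-373$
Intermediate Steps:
$y{\left(k \right)} = - 2 k$ ($y{\left(k \right)} = 2 k \left(-1\right) = - 2 k$)
$\left(1930 - 2319\right) + y{\left(-8 \right)} = \left(1930 - 2319\right) - -16 = -389 + 16 = -373$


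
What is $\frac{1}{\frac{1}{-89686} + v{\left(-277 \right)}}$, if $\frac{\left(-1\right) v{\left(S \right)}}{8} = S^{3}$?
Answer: $\frac{89686}{15249441880303} \approx 5.8813 \cdot 10^{-9}$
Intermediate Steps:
$v{\left(S \right)} = - 8 S^{3}$
$\frac{1}{\frac{1}{-89686} + v{\left(-277 \right)}} = \frac{1}{\frac{1}{-89686} - 8 \left(-277\right)^{3}} = \frac{1}{- \frac{1}{89686} - -170031464} = \frac{1}{- \frac{1}{89686} + 170031464} = \frac{1}{\frac{15249441880303}{89686}} = \frac{89686}{15249441880303}$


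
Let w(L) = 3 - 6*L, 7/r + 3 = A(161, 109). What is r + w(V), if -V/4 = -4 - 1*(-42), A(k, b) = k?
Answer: 144577/158 ≈ 915.04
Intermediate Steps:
r = 7/158 (r = 7/(-3 + 161) = 7/158 ≈ 0.044304)
V = -152 (V = -4*(-4 - 1*(-42)) = -4*(-4 + 42) = -4*38 = -152)
r + w(V) = 7/158 + (3 - 6*(-152)) = 7/158 + (3 + 912) = 7/158 + 915 = 144577/158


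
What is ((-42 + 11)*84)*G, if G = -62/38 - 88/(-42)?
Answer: -22940/19 ≈ -1207.4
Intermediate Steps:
G = 185/399 (G = -62*1/38 - 88*(-1/42) = -31/19 + 44/21 = 185/399 ≈ 0.46366)
((-42 + 11)*84)*G = ((-42 + 11)*84)*(185/399) = -31*84*(185/399) = -2604*185/399 = -22940/19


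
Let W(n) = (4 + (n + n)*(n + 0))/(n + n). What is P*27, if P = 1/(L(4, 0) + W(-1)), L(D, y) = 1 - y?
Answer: -27/2 ≈ -13.500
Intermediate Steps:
W(n) = (4 + 2*n**2)/(2*n) (W(n) = (4 + (2*n)*n)/((2*n)) = (4 + 2*n**2)*(1/(2*n)) = (4 + 2*n**2)/(2*n))
P = -1/2 (P = 1/((1 - 1*0) + (-1 + 2/(-1))) = 1/((1 + 0) + (-1 + 2*(-1))) = 1/(1 + (-1 - 2)) = 1/(1 - 3) = 1/(-2) = -1/2 ≈ -0.50000)
P*27 = -1/2*27 = -27/2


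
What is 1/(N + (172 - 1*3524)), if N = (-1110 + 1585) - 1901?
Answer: -1/4778 ≈ -0.00020929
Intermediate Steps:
N = -1426 (N = 475 - 1901 = -1426)
1/(N + (172 - 1*3524)) = 1/(-1426 + (172 - 1*3524)) = 1/(-1426 + (172 - 3524)) = 1/(-1426 - 3352) = 1/(-4778) = -1/4778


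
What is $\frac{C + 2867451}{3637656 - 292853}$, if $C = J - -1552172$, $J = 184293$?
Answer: $\frac{4603916}{3344803} \approx 1.3764$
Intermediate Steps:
$C = 1736465$ ($C = 184293 - -1552172 = 184293 + 1552172 = 1736465$)
$\frac{C + 2867451}{3637656 - 292853} = \frac{1736465 + 2867451}{3637656 - 292853} = \frac{4603916}{3344803}$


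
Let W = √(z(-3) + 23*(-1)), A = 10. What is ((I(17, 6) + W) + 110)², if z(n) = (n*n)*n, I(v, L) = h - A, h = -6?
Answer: 8786 + 940*I*√2 ≈ 8786.0 + 1329.4*I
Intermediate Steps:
I(v, L) = -16 (I(v, L) = -6 - 1*10 = -6 - 10 = -16)
z(n) = n³ (z(n) = n²*n = n³)
W = 5*I*√2 (W = √((-3)³ + 23*(-1)) = √(-27 - 23) = √(-50) = 5*I*√2 ≈ 7.0711*I)
((I(17, 6) + W) + 110)² = ((-16 + 5*I*√2) + 110)² = (94 + 5*I*√2)²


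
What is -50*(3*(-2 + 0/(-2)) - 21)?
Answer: 1350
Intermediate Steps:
-50*(3*(-2 + 0/(-2)) - 21) = -50*(3*(-2 + 0*(-½)) - 21) = -50*(3*(-2 + 0) - 21) = -50*(3*(-2) - 21) = -50*(-6 - 21) = -50*(-27) = 1350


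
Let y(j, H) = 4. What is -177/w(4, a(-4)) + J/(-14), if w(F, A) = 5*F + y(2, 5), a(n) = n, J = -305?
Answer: 807/56 ≈ 14.411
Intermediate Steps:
w(F, A) = 4 + 5*F (w(F, A) = 5*F + 4 = 4 + 5*F)
-177/w(4, a(-4)) + J/(-14) = -177/(4 + 5*4) - 305/(-14) = -177/(4 + 20) - 305*(-1/14) = -177/24 + 305/14 = -177*1/24 + 305/14 = -59/8 + 305/14 = 807/56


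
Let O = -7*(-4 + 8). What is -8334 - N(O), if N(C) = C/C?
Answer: -8335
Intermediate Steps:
O = -28 (O = -7*4 = -28)
N(C) = 1
-8334 - N(O) = -8334 - 1*1 = -8334 - 1 = -8335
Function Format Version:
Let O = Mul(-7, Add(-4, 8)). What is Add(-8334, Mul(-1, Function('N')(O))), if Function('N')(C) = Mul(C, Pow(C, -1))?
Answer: -8335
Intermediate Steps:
O = -28 (O = Mul(-7, 4) = -28)
Function('N')(C) = 1
Add(-8334, Mul(-1, Function('N')(O))) = Add(-8334, Mul(-1, 1)) = Add(-8334, -1) = -8335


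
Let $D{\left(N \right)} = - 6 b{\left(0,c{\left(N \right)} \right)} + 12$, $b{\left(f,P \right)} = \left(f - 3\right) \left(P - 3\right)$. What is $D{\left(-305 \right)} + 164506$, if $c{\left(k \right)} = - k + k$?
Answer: $164464$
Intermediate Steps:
$c{\left(k \right)} = 0$
$b{\left(f,P \right)} = \left(-3 + P\right) \left(-3 + f\right)$ ($b{\left(f,P \right)} = \left(-3 + f\right) \left(-3 + P\right) = \left(-3 + P\right) \left(-3 + f\right)$)
$D{\left(N \right)} = -42$ ($D{\left(N \right)} = - 6 \left(9 - 0 - 0 + 0 \cdot 0\right) + 12 = - 6 \left(9 + 0 + 0 + 0\right) + 12 = \left(-6\right) 9 + 12 = -54 + 12 = -42$)
$D{\left(-305 \right)} + 164506 = -42 + 164506 = 164464$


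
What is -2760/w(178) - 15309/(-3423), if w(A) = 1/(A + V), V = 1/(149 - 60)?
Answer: -7127383959/14507 ≈ -4.9131e+5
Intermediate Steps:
V = 1/89 ≈ 0.011236
w(A) = 1/(1/89 + A) (w(A) = 1/(A + 1/89) = 1/(1/89 + A))
-2760/w(178) - 15309/(-3423) = -2760/(89/(1 + 89*178)) - 15309/(-3423) = -2760/(89/(1 + 15842)) - 15309*(-1/3423) = -2760/(89/15843) + 729/163 = -2760/(89*(1/15843)) + 729/163 = -2760/89/15843 + 729/163 = -2760*15843/89 + 729/163 = -43726680/89 + 729/163 = -7127383959/14507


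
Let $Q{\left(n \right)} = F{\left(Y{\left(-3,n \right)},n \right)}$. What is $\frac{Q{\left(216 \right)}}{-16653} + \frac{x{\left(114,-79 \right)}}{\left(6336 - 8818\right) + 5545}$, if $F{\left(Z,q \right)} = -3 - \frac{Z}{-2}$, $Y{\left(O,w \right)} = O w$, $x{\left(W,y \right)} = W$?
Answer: $\frac{322227}{5667571} \approx 0.056854$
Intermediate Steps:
$F{\left(Z,q \right)} = -3 + \frac{Z}{2}$ ($F{\left(Z,q \right)} = -3 - Z \left(- \frac{1}{2}\right) = -3 - - \frac{Z}{2} = -3 + \frac{Z}{2}$)
$Q{\left(n \right)} = -3 - \frac{3 n}{2}$ ($Q{\left(n \right)} = -3 + \frac{\left(-3\right) n}{2} = -3 - \frac{3 n}{2}$)
$\frac{Q{\left(216 \right)}}{-16653} + \frac{x{\left(114,-79 \right)}}{\left(6336 - 8818\right) + 5545} = \frac{-3 - 324}{-16653} + \frac{114}{\left(6336 - 8818\right) + 5545} = \left(-3 - 324\right) \left(- \frac{1}{16653}\right) + \frac{114}{-2482 + 5545} = \left(-327\right) \left(- \frac{1}{16653}\right) + \frac{114}{3063} = \frac{109}{5551} + 114 \cdot \frac{1}{3063} = \frac{109}{5551} + \frac{38}{1021} = \frac{322227}{5667571}$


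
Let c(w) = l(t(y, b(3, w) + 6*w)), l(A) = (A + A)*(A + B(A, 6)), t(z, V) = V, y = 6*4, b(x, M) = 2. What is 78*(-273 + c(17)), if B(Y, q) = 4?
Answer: 1730898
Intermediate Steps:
y = 24
l(A) = 2*A*(4 + A) (l(A) = (A + A)*(A + 4) = (2*A)*(4 + A) = 2*A*(4 + A))
c(w) = 2*(2 + 6*w)*(6 + 6*w) (c(w) = 2*(2 + 6*w)*(4 + (2 + 6*w)) = 2*(2 + 6*w)*(6 + 6*w))
78*(-273 + c(17)) = 78*(-273 + 24*(1 + 17)*(1 + 3*17)) = 78*(-273 + 24*18*(1 + 51)) = 78*(-273 + 24*18*52) = 78*(-273 + 22464) = 78*22191 = 1730898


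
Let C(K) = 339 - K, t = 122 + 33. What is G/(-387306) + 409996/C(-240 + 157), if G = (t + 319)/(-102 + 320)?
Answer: 2884756029095/2969216898 ≈ 971.55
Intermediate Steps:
t = 155
G = 237/109 (G = (155 + 319)/(-102 + 320) = 474/218 = 474*(1/218) = 237/109 ≈ 2.1743)
G/(-387306) + 409996/C(-240 + 157) = (237/109)/(-387306) + 409996/(339 - (-240 + 157)) = (237/109)*(-1/387306) + 409996/(339 - 1*(-83)) = -79/14072118 + 409996/(339 + 83) = -79/14072118 + 409996/422 = -79/14072118 + 409996*(1/422) = -79/14072118 + 204998/211 = 2884756029095/2969216898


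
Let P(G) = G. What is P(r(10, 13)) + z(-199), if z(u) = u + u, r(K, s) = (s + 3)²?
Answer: -142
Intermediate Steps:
r(K, s) = (3 + s)²
z(u) = 2*u
P(r(10, 13)) + z(-199) = (3 + 13)² + 2*(-199) = 16² - 398 = 256 - 398 = -142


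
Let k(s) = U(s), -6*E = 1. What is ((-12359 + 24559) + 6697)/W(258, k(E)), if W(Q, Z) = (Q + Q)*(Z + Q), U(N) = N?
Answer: 18897/133042 ≈ 0.14204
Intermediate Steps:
E = -⅙ (E = -⅙*1 = -⅙ ≈ -0.16667)
k(s) = s
W(Q, Z) = 2*Q*(Q + Z) (W(Q, Z) = (2*Q)*(Q + Z) = 2*Q*(Q + Z))
((-12359 + 24559) + 6697)/W(258, k(E)) = ((-12359 + 24559) + 6697)/((2*258*(258 - ⅙))) = (12200 + 6697)/((2*258*(1547/6))) = 18897/133042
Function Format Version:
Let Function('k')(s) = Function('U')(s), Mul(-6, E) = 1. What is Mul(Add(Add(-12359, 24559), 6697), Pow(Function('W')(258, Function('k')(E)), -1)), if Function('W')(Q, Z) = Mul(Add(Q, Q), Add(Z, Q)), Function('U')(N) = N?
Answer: Rational(18897, 133042) ≈ 0.14204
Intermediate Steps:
E = Rational(-1, 6) (E = Mul(Rational(-1, 6), 1) = Rational(-1, 6) ≈ -0.16667)
Function('k')(s) = s
Function('W')(Q, Z) = Mul(2, Q, Add(Q, Z)) (Function('W')(Q, Z) = Mul(Mul(2, Q), Add(Q, Z)) = Mul(2, Q, Add(Q, Z)))
Mul(Add(Add(-12359, 24559), 6697), Pow(Function('W')(258, Function('k')(E)), -1)) = Mul(Add(Add(-12359, 24559), 6697), Pow(Mul(2, 258, Add(258, Rational(-1, 6))), -1)) = Mul(Add(12200, 6697), Pow(Mul(2, 258, Rational(1547, 6)), -1)) = Mul(18897, Pow(133042, -1)) = Mul(18897, Rational(1, 133042)) = Rational(18897, 133042)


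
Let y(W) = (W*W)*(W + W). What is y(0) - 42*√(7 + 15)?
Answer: -42*√22 ≈ -197.00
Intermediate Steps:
y(W) = 2*W³ (y(W) = W²*(2*W) = 2*W³)
y(0) - 42*√(7 + 15) = 2*0³ - 42*√(7 + 15) = 2*0 - 42*√22 = 0 - 42*√22 = -42*√22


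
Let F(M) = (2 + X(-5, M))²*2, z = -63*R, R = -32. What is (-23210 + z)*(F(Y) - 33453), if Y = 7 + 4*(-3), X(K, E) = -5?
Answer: 708621390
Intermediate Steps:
Y = -5 (Y = 7 - 12 = -5)
z = 2016 (z = -63*(-32) = 2016)
F(M) = 18 (F(M) = (2 - 5)²*2 = (-3)²*2 = 9*2 = 18)
(-23210 + z)*(F(Y) - 33453) = (-23210 + 2016)*(18 - 33453) = -21194*(-33435) = 708621390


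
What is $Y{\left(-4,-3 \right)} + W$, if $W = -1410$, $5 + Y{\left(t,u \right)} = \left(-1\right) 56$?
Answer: $-1471$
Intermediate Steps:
$Y{\left(t,u \right)} = -61$ ($Y{\left(t,u \right)} = -5 - 56 = -61$)
$Y{\left(-4,-3 \right)} + W = -61 - 1410 = -1471$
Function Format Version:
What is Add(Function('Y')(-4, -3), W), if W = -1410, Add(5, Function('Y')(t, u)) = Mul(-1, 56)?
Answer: -1471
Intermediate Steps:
Function('Y')(t, u) = -61 (Function('Y')(t, u) = Add(-5, Mul(-1, 56)) = Add(-5, -56) = -61)
Add(Function('Y')(-4, -3), W) = Add(-61, -1410) = -1471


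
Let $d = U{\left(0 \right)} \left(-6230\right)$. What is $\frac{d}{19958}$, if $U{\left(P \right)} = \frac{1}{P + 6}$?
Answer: $- \frac{3115}{59874} \approx -0.052026$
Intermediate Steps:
$U{\left(P \right)} = \frac{1}{6 + P}$
$d = - \frac{3115}{3}$ ($d = \frac{1}{6 + 0} \left(-6230\right) = \frac{1}{6} \left(-6230\right) = - \frac{3115}{3} \approx -1038.3$)
$\frac{d}{19958} = - \frac{3115}{3 \cdot 19958} = \left(- \frac{3115}{3}\right) \frac{1}{19958} = - \frac{3115}{59874}$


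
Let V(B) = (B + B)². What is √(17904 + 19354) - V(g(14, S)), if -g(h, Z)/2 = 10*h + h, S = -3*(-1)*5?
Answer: -379456 + √37258 ≈ -3.7926e+5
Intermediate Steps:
S = 15 (S = 3*5 = 15)
g(h, Z) = -22*h (g(h, Z) = -2*(10*h + h) = -22*h)
V(B) = 4*B² (V(B) = (2*B)² = 4*B²)
√(17904 + 19354) - V(g(14, S)) = √(17904 + 19354) - 4*(-22*14)² = √37258 - 4*(-308)² = √37258 - 4*94864 = √37258 - 1*379456 = √37258 - 379456 = -379456 + √37258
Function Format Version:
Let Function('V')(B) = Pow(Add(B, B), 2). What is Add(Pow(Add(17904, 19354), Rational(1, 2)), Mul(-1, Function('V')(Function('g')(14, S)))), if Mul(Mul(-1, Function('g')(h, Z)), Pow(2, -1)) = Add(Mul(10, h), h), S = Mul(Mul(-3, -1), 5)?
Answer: Add(-379456, Pow(37258, Rational(1, 2))) ≈ -3.7926e+5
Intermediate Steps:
S = 15 (S = Mul(3, 5) = 15)
Function('g')(h, Z) = Mul(-22, h) (Function('g')(h, Z) = Mul(-2, Add(Mul(10, h), h)) = Mul(-2, Mul(11, h)) = Mul(-22, h))
Function('V')(B) = Mul(4, Pow(B, 2)) (Function('V')(B) = Pow(Mul(2, B), 2) = Mul(4, Pow(B, 2)))
Add(Pow(Add(17904, 19354), Rational(1, 2)), Mul(-1, Function('V')(Function('g')(14, S)))) = Add(Pow(Add(17904, 19354), Rational(1, 2)), Mul(-1, Mul(4, Pow(Mul(-22, 14), 2)))) = Add(Pow(37258, Rational(1, 2)), Mul(-1, Mul(4, Pow(-308, 2)))) = Add(Pow(37258, Rational(1, 2)), Mul(-1, Mul(4, 94864))) = Add(Pow(37258, Rational(1, 2)), Mul(-1, 379456)) = Add(Pow(37258, Rational(1, 2)), -379456) = Add(-379456, Pow(37258, Rational(1, 2)))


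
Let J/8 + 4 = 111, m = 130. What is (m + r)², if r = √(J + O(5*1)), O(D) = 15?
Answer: (130 + √871)² ≈ 25444.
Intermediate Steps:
J = 856 (J = -32 + 8*111 = -32 + 888 = 856)
r = √871 (r = √(856 + 15) = √871 ≈ 29.513)
(m + r)² = (130 + √871)²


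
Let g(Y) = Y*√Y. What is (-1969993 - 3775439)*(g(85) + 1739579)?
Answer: -9994632853128 - 488361720*√85 ≈ -9.9991e+12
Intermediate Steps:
g(Y) = Y^(3/2)
(-1969993 - 3775439)*(g(85) + 1739579) = (-1969993 - 3775439)*(85^(3/2) + 1739579) = -5745432*(85*√85 + 1739579) = -5745432*(1739579 + 85*√85) = -9994632853128 - 488361720*√85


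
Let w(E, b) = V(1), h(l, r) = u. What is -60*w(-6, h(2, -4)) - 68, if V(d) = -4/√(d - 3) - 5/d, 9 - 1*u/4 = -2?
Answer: 232 - 120*I*√2 ≈ 232.0 - 169.71*I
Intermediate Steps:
u = 44 (u = 36 - 4*(-2) = 36 + 8 = 44)
h(l, r) = 44
V(d) = -5/d - 4/√(-3 + d) (V(d) = -4/√(-3 + d) - 5/d = -5/d - 4/√(-3 + d))
w(E, b) = -5 + 2*I*√2 (w(E, b) = -5/1 - 4/√(-3 + 1) = -5*1 - (-2)*I*√2 = -5 - (-2)*I*√2 = -5 + 2*I*√2)
-60*w(-6, h(2, -4)) - 68 = -60*(-5 + 2*I*√2) - 68 = (300 - 120*I*√2) - 68 = 232 - 120*I*√2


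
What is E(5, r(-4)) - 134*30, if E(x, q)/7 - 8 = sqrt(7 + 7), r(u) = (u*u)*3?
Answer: -3964 + 7*sqrt(14) ≈ -3937.8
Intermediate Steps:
r(u) = 3*u**2 (r(u) = u**2*3 = 3*u**2)
E(x, q) = 56 + 7*sqrt(14) (E(x, q) = 56 + 7*sqrt(7 + 7) = 56 + 7*sqrt(14))
E(5, r(-4)) - 134*30 = (56 + 7*sqrt(14)) - 134*30 = (56 + 7*sqrt(14)) - 4020 = -3964 + 7*sqrt(14)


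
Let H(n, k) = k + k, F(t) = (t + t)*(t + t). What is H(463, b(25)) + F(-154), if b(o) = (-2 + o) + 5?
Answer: 94920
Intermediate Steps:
b(o) = 3 + o
F(t) = 4*t**2 (F(t) = (2*t)*(2*t) = 4*t**2)
H(n, k) = 2*k
H(463, b(25)) + F(-154) = 2*(3 + 25) + 4*(-154)**2 = 2*28 + 4*23716 = 56 + 94864 = 94920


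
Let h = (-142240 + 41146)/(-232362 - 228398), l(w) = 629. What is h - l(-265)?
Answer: -144858473/230380 ≈ -628.78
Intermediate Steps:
h = 50547/230380 (h = -101094/(-460760) = -101094*(-1/460760) = 50547/230380 ≈ 0.21941)
h - l(-265) = 50547/230380 - 1*629 = 50547/230380 - 629 = -144858473/230380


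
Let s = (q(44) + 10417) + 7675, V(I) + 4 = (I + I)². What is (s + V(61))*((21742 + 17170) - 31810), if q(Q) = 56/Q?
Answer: 2575938012/11 ≈ 2.3418e+8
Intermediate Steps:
V(I) = -4 + 4*I² (V(I) = -4 + (I + I)² = -4 + (2*I)² = -4 + 4*I²)
s = 199026/11 (s = (56/44 + 10417) + 7675 = (56*(1/44) + 10417) + 7675 = (14/11 + 10417) + 7675 = 114601/11 + 7675 = 199026/11 ≈ 18093.)
(s + V(61))*((21742 + 17170) - 31810) = (199026/11 + (-4 + 4*61²))*((21742 + 17170) - 31810) = (199026/11 + (-4 + 4*3721))*(38912 - 31810) = (199026/11 + (-4 + 14884))*7102 = (199026/11 + 14880)*7102 = (362706/11)*7102 = 2575938012/11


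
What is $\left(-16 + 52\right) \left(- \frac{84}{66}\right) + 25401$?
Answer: $\frac{278907}{11} \approx 25355.0$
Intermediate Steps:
$\left(-16 + 52\right) \left(- \frac{84}{66}\right) + 25401 = 36 \left(\left(-84\right) \frac{1}{66}\right) + 25401 = 36 \left(- \frac{14}{11}\right) + 25401 = - \frac{504}{11} + 25401 = \frac{278907}{11}$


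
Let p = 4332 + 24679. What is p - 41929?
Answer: -12918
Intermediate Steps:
p = 29011
p - 41929 = 29011 - 41929 = -12918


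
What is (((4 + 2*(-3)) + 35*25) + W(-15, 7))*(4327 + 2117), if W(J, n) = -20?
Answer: 5496732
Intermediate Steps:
(((4 + 2*(-3)) + 35*25) + W(-15, 7))*(4327 + 2117) = (((4 + 2*(-3)) + 35*25) - 20)*(4327 + 2117) = (((4 - 6) + 875) - 20)*6444 = ((-2 + 875) - 20)*6444 = (873 - 20)*6444 = 853*6444 = 5496732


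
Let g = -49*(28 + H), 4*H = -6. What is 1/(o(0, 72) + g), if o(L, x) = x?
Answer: -2/2453 ≈ -0.00081533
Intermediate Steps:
H = -3/2 (H = (1/4)*(-6) = -3/2 ≈ -1.5000)
g = -2597/2 (g = -49*(28 - 3/2) = -49*53/2 = -2597/2 ≈ -1298.5)
1/(o(0, 72) + g) = 1/(72 - 2597/2) = 1/(-2453/2) = -2/2453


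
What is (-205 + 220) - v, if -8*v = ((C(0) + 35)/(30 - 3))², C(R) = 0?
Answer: 88705/5832 ≈ 15.210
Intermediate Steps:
v = -1225/5832 (v = -(0 + 35)²/(30 - 3)²/8 = -(35/27)²/8 = -⅛*1225/729 = -1225/5832 ≈ -0.21005)
(-205 + 220) - v = (-205 + 220) - 1*(-1225/5832) = 15 + 1225/5832 = 88705/5832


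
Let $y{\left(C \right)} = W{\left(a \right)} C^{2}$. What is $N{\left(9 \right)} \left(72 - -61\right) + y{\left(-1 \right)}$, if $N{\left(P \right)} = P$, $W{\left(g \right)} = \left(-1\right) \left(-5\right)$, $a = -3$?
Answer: $1202$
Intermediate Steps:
$W{\left(g \right)} = 5$
$y{\left(C \right)} = 5 C^{2}$
$N{\left(9 \right)} \left(72 - -61\right) + y{\left(-1 \right)} = 9 \left(72 - -61\right) + 5 \left(-1\right)^{2} = 9 \left(72 + 61\right) + 5 \cdot 1 = 9 \cdot 133 + 5 = 1197 + 5 = 1202$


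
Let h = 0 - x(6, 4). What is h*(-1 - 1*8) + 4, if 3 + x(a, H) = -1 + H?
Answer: 4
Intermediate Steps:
x(a, H) = -4 + H (x(a, H) = -3 + (-1 + H) = -4 + H)
h = 0 (h = 0 - (-4 + 4) = 0 - 1*0 = 0 + 0 = 0)
h*(-1 - 1*8) + 4 = 0*(-1 - 1*8) + 4 = 0*(-1 - 8) + 4 = 0*(-9) + 4 = 0 + 4 = 4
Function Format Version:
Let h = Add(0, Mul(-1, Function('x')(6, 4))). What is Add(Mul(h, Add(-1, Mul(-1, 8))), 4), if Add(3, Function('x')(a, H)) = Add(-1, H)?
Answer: 4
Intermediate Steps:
Function('x')(a, H) = Add(-4, H) (Function('x')(a, H) = Add(-3, Add(-1, H)) = Add(-4, H))
h = 0 (h = Add(0, Mul(-1, Add(-4, 4))) = Add(0, Mul(-1, 0)) = Add(0, 0) = 0)
Add(Mul(h, Add(-1, Mul(-1, 8))), 4) = Add(Mul(0, Add(-1, Mul(-1, 8))), 4) = Add(Mul(0, Add(-1, -8)), 4) = Add(Mul(0, -9), 4) = Add(0, 4) = 4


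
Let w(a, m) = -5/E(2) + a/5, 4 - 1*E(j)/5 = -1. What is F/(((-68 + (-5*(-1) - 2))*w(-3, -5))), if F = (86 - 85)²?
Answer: 1/52 ≈ 0.019231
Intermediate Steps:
E(j) = 25 (E(j) = 20 - 5*(-1) = 20 + 5 = 25)
w(a, m) = -⅕ + a/5 (w(a, m) = -5/25 + a/5 = -5*1/25 + a*(⅕) = -⅕ + a/5)
F = 1 (F = 1² = 1)
F/(((-68 + (-5*(-1) - 2))*w(-3, -5))) = 1/((-68 + (-5*(-1) - 2))*(-⅕ + (⅕)*(-3))) = 1/((-68 + (5 - 2))*(-⅕ - ⅗)) = 1/((-68 + 3)*(-⅘)) = 1/(-65*(-⅘)) = 1/52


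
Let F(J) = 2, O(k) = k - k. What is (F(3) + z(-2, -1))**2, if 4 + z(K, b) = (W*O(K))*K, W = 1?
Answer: 4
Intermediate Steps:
O(k) = 0
z(K, b) = -4 (z(K, b) = -4 + (1*0)*K = -4 + 0*K = -4 + 0 = -4)
(F(3) + z(-2, -1))**2 = (2 - 4)**2 = (-2)**2 = 4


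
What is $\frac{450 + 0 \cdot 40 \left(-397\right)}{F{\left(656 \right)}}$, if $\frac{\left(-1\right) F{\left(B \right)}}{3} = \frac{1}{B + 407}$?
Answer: $-159450$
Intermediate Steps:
$F{\left(B \right)} = - \frac{3}{407 + B}$ ($F{\left(B \right)} = - \frac{3}{B + 407} = - \frac{3}{407 + B}$)
$\frac{450 + 0 \cdot 40 \left(-397\right)}{F{\left(656 \right)}} = \frac{450 + 0 \cdot 40 \left(-397\right)}{\left(-3\right) \frac{1}{407 + 656}} = \frac{450 + 0 \left(-397\right)}{\left(-3\right) \frac{1}{1063}} = \frac{450 + 0}{\left(-3\right) \frac{1}{1063}} = \frac{450}{- \frac{3}{1063}} = 450 \left(- \frac{1063}{3}\right) = -159450$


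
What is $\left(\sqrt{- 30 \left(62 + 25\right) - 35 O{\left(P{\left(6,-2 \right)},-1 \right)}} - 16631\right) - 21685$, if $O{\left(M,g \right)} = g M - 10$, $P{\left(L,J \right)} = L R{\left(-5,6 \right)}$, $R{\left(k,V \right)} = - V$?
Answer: $-38316 + 8 i \sqrt{55} \approx -38316.0 + 59.33 i$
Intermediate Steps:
$P{\left(L,J \right)} = - 6 L$ ($P{\left(L,J \right)} = L \left(\left(-1\right) 6\right) = L \left(-6\right) = - 6 L$)
$O{\left(M,g \right)} = -10 + M g$ ($O{\left(M,g \right)} = M g - 10 = -10 + M g$)
$\left(\sqrt{- 30 \left(62 + 25\right) - 35 O{\left(P{\left(6,-2 \right)},-1 \right)}} - 16631\right) - 21685 = \left(\sqrt{- 30 \left(62 + 25\right) - 35 \left(-10 + \left(-6\right) 6 \left(-1\right)\right)} - 16631\right) - 21685 = \left(\sqrt{\left(-30\right) 87 - 35 \left(-10 - -36\right)} - 16631\right) - 21685 = \left(\sqrt{-2610 - 35 \left(-10 + 36\right)} - 16631\right) - 21685 = \left(\sqrt{-2610 - 910} - 16631\right) - 21685 = \left(\sqrt{-3520} - 16631\right) - 21685 = \left(8 i \sqrt{55} - 16631\right) - 21685 = \left(-16631 + 8 i \sqrt{55}\right) - 21685 = -38316 + 8 i \sqrt{55}$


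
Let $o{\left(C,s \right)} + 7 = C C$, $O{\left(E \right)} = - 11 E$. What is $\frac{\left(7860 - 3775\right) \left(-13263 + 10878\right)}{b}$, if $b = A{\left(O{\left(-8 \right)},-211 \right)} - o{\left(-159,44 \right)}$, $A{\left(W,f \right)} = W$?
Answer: $\frac{9742725}{25186} \approx 386.83$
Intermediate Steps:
$o{\left(C,s \right)} = -7 + C^{2}$ ($o{\left(C,s \right)} = -7 + C C = -7 + C^{2}$)
$b = -25186$ ($b = \left(-11\right) \left(-8\right) - \left(-7 + \left(-159\right)^{2}\right) = 88 - \left(-7 + 25281\right) = 88 - 25274 = -25186$)
$\frac{\left(7860 - 3775\right) \left(-13263 + 10878\right)}{b} = \frac{\left(7860 - 3775\right) \left(-13263 + 10878\right)}{-25186} = 4085 \left(-2385\right) \left(- \frac{1}{25186}\right) = \left(-9742725\right) \left(- \frac{1}{25186}\right) = \frac{9742725}{25186}$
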